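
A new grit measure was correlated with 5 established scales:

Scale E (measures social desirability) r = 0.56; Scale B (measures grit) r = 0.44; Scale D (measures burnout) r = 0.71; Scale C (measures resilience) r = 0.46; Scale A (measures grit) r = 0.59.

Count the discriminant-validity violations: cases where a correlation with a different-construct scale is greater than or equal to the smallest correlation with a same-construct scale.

Convergent (same construct = grit): Scale B, Scale A.
Smallest convergent = 0.44. Discriminant values: 0.56, 0.71, 0.46; count ≥ 0.44 → 3.

3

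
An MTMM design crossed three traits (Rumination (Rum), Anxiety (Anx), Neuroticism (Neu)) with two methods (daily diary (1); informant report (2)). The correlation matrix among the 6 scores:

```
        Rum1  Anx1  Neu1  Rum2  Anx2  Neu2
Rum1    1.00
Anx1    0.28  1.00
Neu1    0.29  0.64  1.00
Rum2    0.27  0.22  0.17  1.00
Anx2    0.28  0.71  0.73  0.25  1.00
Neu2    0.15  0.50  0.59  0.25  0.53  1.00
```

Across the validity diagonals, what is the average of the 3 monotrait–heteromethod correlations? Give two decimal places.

Convergent values: 0.27, 0.71, 0.59; mean = 1.57/3 = 0.52.

0.52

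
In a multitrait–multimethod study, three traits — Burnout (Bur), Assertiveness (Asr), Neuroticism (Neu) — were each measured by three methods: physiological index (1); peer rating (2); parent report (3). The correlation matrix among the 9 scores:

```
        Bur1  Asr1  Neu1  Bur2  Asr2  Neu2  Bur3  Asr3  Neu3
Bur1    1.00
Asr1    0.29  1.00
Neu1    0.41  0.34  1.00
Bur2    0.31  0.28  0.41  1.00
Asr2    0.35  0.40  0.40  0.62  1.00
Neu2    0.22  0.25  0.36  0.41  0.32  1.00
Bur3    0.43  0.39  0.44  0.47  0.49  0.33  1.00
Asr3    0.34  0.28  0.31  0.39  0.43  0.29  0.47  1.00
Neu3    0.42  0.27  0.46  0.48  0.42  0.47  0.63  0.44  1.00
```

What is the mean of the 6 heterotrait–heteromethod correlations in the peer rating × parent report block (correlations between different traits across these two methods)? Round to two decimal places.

HTHM values (method 2 × method 3): 0.39, 0.48, 0.49, 0.42, 0.33, 0.29; mean = 2.40/6 = 0.40.

0.40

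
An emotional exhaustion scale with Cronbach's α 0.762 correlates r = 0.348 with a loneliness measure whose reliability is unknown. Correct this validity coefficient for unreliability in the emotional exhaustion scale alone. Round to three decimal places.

0.399

Single correction: r_c = r_obs / √r_xx = 0.348 / √0.762 = 0.348 / 0.8729 ≈ 0.399.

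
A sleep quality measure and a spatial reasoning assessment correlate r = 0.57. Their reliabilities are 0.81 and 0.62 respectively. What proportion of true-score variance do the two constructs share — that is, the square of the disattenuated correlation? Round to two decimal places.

Disattenuated r = 0.57 / √(0.81 × 0.62) = 0.57 / 0.7087 = 0.8043.
Shared true-score variance = 0.8043² = 0.6469 ≈ 0.65.

0.65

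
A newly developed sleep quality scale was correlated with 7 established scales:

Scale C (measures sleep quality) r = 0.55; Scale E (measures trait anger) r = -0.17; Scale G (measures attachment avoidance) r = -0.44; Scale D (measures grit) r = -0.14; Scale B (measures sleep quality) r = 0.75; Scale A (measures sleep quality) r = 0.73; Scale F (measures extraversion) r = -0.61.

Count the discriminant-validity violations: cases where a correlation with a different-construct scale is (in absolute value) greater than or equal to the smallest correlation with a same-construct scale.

1

Convergent (same construct = sleep quality): Scale C, Scale B, Scale A.
Smallest convergent = 0.55. Discriminant |r|: 0.17, 0.44, 0.14, 0.61; count ≥ 0.55 → 1.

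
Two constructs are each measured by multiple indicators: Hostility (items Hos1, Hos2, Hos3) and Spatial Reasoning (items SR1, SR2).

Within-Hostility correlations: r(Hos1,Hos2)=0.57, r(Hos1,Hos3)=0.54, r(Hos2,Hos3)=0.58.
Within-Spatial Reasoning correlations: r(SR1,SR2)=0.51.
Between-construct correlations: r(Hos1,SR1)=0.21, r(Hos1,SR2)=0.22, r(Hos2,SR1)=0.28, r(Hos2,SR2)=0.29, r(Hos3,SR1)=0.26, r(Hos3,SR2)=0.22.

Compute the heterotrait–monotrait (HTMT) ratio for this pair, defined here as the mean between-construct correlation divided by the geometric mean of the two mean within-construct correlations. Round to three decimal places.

Mean between = 1.48/6 = 0.2467.
Mean within-Hos = 1.69/3 = 0.5633; mean within-SR = 0.51/1 = 0.5100.
Geometric mean = √(0.5633 × 0.5100) = 0.5360.
HTMT = 0.2467 / 0.5360 = 0.460.

0.460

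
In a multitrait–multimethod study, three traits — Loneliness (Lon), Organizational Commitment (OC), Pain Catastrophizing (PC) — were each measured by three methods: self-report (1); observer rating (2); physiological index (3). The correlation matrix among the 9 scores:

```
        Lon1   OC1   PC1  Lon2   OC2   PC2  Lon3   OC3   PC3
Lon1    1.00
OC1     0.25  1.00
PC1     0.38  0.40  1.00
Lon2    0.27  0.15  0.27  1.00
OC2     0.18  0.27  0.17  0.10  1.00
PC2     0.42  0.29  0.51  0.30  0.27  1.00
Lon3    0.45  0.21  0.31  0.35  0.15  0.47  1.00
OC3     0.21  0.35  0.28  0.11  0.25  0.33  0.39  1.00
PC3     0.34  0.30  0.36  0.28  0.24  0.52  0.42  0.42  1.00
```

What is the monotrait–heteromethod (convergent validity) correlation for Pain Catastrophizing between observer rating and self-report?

0.51

Same trait (PC), different methods: r(PC2, PC1) = 0.51.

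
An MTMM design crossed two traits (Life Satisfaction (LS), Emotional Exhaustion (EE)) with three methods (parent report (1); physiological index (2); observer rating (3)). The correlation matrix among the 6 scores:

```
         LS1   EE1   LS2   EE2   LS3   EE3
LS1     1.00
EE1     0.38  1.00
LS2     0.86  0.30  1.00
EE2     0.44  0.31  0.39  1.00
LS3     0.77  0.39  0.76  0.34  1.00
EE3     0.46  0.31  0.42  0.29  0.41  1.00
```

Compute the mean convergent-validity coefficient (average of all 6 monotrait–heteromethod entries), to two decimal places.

0.55

Convergent values: 0.86, 0.77, 0.76, 0.31, 0.31, 0.29; mean = 3.30/6 = 0.55.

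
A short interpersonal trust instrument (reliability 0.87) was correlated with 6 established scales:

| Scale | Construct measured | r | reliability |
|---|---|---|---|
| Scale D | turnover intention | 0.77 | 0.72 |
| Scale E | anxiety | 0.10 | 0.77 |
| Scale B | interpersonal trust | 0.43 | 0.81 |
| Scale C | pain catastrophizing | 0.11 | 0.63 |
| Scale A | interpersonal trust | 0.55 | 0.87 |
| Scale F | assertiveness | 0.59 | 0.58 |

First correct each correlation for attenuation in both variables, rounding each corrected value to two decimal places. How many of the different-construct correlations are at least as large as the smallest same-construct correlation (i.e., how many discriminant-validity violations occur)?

2

Disattenuated r (r / √(r_scale · r_new)):
  Scale D (disc): 0.77 / √(0.72·0.87) = 0.97
  Scale E (disc): 0.10 / √(0.77·0.87) = 0.12
  Scale B (conv): 0.43 / √(0.81·0.87) = 0.51
  Scale C (disc): 0.11 / √(0.63·0.87) = 0.15
  Scale A (conv): 0.55 / √(0.87·0.87) = 0.63
  Scale F (disc): 0.59 / √(0.58·0.87) = 0.83
Smallest convergent = 0.51. Discriminant values: 0.97, 0.12, 0.15, 0.83; count ≥ 0.51 → 2.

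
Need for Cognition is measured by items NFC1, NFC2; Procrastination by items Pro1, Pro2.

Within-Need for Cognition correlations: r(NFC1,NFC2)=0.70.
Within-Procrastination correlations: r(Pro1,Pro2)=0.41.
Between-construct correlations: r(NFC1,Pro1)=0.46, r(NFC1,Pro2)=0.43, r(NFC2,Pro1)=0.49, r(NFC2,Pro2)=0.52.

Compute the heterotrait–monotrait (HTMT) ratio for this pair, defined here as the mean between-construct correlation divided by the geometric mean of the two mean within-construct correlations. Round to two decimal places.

Mean heterotrait r = 1.90/4 = 0.4750.
Mean within-NFC = 0.70/1 = 0.7000; mean within-Pro = 0.41/1 = 0.4100.
Geometric mean = √(0.7000 × 0.4100) = 0.5357.
HTMT = 0.4750 / 0.5357 = 0.89.

0.89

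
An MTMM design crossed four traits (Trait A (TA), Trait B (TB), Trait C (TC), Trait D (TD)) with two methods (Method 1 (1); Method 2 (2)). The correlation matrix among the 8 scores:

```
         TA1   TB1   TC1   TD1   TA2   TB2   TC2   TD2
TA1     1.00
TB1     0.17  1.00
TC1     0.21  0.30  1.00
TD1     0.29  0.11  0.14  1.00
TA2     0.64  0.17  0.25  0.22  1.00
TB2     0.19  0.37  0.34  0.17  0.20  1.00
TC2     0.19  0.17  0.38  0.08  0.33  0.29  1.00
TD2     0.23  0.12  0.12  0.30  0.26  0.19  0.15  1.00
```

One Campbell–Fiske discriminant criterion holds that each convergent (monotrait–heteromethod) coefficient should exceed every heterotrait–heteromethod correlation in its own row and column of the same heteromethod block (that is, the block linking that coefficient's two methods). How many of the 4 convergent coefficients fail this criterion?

Each convergent coefficient versus the relevant comparison correlations:
TA (methods 1·2): 0.64 vs {0.19, 0.17, 0.19, 0.25, 0.23, 0.22} → pass.
TB (methods 1·2): 0.37 vs {0.17, 0.19, 0.17, 0.34, 0.12, 0.17} → pass.
TC (methods 1·2): 0.38 vs {0.25, 0.19, 0.34, 0.17, 0.12, 0.08} → pass.
TD (methods 1·2): 0.30 vs {0.22, 0.23, 0.17, 0.12, 0.08, 0.12} → pass.
0 of 4 fail.

0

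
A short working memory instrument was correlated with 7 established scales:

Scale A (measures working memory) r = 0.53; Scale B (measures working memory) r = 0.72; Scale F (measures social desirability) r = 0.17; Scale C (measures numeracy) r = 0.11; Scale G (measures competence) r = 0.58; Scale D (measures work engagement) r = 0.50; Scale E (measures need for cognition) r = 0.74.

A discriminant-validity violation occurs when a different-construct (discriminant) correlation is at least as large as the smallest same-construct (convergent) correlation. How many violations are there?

2

Convergent (same construct = working memory): Scale A, Scale B.
Smallest convergent = 0.53. Discriminant values: 0.17, 0.11, 0.58, 0.50, 0.74; count ≥ 0.53 → 2.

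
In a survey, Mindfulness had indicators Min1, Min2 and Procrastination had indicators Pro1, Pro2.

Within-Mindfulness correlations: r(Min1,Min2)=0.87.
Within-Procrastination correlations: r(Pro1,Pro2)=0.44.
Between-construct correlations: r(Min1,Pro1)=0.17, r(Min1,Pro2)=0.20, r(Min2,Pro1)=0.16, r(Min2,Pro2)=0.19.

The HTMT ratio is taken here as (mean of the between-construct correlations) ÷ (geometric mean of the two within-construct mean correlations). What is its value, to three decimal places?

Mean heterotrait r = 0.72/4 = 0.1800.
Mean within-Min = 0.87/1 = 0.8700; mean within-Pro = 0.44/1 = 0.4400.
Geometric mean = √(0.8700 × 0.4400) = 0.6187.
HTMT = 0.1800 / 0.6187 = 0.291.

0.291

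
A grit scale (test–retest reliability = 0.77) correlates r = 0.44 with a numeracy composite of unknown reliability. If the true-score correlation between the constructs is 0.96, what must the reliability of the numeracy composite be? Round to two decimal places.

r_true = r_obs / √(r_xx · r_yy) ⇒ 0.96 = 0.44 / √(0.77 · r_yy).
√(0.77 · r_yy) = 0.44 / 0.96 = 0.4583; 0.77 · r_yy = 0.2100; r_yy = 0.2100 / 0.77 ≈ 0.27.

0.27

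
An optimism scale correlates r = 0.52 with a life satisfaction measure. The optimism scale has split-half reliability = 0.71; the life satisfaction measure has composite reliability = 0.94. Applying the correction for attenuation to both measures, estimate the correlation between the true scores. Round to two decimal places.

0.64

r_true = r_obs / √(r_xx · r_yy) = 0.52 / √(0.71 × 0.94) = 0.52 / √0.6674 = 0.52 / 0.8169 ≈ 0.64.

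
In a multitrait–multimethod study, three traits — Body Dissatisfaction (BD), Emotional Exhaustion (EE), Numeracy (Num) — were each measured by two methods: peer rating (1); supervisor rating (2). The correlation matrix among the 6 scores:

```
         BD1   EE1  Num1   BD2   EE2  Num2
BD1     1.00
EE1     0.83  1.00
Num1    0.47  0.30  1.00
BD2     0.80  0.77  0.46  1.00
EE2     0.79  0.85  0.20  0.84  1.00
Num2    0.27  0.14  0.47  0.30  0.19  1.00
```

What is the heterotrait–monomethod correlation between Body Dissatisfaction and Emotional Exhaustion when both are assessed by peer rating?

0.83

Different traits, same method: r(BD1, EE1) = 0.83.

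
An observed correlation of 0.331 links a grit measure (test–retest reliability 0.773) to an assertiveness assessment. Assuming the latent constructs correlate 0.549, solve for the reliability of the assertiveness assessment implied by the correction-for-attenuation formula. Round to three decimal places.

0.470

r_true = r_obs / √(r_xx · r_yy) ⇒ 0.549 = 0.331 / √(0.773 · r_yy).
√(0.773 · r_yy) = 0.331 / 0.549 = 0.6029; 0.773 · r_yy = 0.3635; r_yy = 0.3635 / 0.773 ≈ 0.470.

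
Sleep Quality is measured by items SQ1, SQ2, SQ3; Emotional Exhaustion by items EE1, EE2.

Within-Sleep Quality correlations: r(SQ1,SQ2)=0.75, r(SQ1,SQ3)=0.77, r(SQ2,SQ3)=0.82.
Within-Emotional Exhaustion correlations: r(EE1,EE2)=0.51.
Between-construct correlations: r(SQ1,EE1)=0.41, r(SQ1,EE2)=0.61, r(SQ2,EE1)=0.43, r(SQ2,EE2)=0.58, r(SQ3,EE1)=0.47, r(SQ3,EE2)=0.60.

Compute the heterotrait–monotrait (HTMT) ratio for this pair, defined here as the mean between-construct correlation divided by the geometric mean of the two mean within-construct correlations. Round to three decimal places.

0.819

Between-construct mean = 3.10/6 = 0.5167.
Mean within-SQ = 2.34/3 = 0.7800; mean within-EE = 0.51/1 = 0.5100.
Geometric mean = √(0.7800 × 0.5100) = 0.6307.
HTMT = 0.5167 / 0.6307 = 0.819.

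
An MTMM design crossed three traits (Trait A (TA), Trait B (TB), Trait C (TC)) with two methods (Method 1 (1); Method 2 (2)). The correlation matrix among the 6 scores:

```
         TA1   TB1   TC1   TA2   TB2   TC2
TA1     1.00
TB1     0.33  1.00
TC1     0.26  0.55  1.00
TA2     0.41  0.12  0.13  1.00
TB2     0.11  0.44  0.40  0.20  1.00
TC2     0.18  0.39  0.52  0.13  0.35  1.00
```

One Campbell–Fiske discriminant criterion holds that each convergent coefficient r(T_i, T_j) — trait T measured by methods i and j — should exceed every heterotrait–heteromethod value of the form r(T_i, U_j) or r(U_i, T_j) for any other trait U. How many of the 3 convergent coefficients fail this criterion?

Each convergent coefficient versus the relevant comparison correlations:
TA (methods 1·2): 0.41 vs {0.11, 0.12, 0.18, 0.13} → pass.
TB (methods 1·2): 0.44 vs {0.12, 0.11, 0.39, 0.40} → pass.
TC (methods 1·2): 0.52 vs {0.13, 0.18, 0.40, 0.39} → pass.
0 of 3 fail.

0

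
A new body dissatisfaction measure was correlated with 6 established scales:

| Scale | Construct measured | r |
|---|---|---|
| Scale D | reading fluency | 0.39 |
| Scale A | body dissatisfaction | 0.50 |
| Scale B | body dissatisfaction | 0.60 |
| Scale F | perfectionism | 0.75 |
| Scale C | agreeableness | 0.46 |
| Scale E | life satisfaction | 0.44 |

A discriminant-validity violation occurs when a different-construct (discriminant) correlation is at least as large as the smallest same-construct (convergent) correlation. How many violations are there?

Convergent (same construct = body dissatisfaction): Scale A, Scale B.
Smallest convergent = 0.50. Discriminant values: 0.39, 0.75, 0.46, 0.44; count ≥ 0.50 → 1.

1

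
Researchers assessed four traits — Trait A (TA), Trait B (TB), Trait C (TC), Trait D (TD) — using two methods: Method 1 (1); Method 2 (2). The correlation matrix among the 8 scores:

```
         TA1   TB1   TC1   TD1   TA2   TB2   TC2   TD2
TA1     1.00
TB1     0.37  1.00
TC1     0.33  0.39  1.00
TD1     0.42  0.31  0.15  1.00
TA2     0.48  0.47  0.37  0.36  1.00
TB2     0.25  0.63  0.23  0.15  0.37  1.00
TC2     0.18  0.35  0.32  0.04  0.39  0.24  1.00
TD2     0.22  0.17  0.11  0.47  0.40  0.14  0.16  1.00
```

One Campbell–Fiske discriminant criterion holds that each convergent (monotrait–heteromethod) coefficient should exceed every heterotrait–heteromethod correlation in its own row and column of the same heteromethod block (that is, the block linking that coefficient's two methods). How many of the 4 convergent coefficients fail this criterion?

Each convergent coefficient versus the relevant comparison correlations:
TA (methods 1·2): 0.48 vs {0.25, 0.47, 0.18, 0.37, 0.22, 0.36} → pass.
TB (methods 1·2): 0.63 vs {0.47, 0.25, 0.35, 0.23, 0.17, 0.15} → pass.
TC (methods 1·2): 0.32 vs {0.37, 0.18, 0.23, 0.35, 0.11, 0.04} → fail.
TD (methods 1·2): 0.47 vs {0.36, 0.22, 0.15, 0.17, 0.04, 0.11} → pass.
1 of 4 fail.

1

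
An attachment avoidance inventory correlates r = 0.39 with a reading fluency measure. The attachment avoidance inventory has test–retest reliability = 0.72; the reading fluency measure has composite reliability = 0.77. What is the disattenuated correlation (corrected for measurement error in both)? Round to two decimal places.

r_true = r_obs / √(r_xx · r_yy) = 0.39 / √(0.72 × 0.77) = 0.39 / √0.5544 = 0.39 / 0.7446 ≈ 0.52.

0.52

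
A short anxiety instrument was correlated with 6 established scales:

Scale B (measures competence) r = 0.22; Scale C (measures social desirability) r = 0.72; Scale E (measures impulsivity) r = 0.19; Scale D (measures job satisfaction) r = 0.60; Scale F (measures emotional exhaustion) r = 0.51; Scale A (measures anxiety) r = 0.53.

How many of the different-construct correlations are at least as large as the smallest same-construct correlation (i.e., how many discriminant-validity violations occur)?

Convergent (same construct = anxiety): Scale A.
Smallest convergent = 0.53. Discriminant values: 0.22, 0.72, 0.19, 0.60, 0.51; count ≥ 0.53 → 2.

2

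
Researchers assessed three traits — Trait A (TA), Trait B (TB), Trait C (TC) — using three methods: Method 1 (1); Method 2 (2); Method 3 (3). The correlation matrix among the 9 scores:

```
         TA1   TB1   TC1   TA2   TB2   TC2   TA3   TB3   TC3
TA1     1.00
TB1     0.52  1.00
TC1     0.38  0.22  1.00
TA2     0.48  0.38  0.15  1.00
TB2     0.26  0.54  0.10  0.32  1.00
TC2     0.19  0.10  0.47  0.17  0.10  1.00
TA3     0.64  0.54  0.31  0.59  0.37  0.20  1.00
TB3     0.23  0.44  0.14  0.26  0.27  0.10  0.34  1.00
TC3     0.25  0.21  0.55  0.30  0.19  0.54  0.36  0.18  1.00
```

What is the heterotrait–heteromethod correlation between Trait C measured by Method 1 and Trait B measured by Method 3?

Different traits and methods: r(TC1, TB3) = 0.14.

0.14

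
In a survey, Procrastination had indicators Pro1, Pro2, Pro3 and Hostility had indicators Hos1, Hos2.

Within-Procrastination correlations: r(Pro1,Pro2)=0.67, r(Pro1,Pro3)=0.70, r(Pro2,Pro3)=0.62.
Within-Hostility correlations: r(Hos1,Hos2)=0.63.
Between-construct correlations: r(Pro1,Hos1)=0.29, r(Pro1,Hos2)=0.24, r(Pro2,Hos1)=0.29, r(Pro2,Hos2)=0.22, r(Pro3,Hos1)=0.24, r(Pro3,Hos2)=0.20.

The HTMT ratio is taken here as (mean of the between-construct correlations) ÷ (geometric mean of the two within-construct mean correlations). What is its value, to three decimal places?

0.382

Mean heterotrait r = 1.48/6 = 0.2467.
Mean within-Pro = 1.99/3 = 0.6633; mean within-Hos = 0.63/1 = 0.6300.
Geometric mean = √(0.6633 × 0.6300) = 0.6464.
HTMT = 0.2467 / 0.6464 = 0.382.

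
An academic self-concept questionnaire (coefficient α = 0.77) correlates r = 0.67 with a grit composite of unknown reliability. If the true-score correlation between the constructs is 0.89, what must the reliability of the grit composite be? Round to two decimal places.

0.74

r_true = r_obs / √(r_xx · r_yy) ⇒ 0.89 = 0.67 / √(0.77 · r_yy).
√(0.77 · r_yy) = 0.67 / 0.89 = 0.7528; 0.77 · r_yy = 0.5667; r_yy = 0.5667 / 0.77 ≈ 0.74.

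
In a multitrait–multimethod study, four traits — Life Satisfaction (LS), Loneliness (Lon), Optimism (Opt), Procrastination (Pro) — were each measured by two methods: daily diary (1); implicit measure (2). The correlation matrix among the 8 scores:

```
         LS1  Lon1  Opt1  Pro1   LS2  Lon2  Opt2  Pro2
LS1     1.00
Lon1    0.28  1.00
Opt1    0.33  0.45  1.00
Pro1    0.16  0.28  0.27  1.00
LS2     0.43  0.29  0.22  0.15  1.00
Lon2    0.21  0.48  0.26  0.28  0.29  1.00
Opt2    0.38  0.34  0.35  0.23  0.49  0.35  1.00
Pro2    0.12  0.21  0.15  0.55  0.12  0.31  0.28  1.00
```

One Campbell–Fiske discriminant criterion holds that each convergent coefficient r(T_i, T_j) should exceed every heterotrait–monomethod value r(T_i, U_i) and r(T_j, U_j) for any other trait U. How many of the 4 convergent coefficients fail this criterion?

2

Checking each validity diagonal entry against its comparison values:
LS (methods 1·2): 0.43 vs {0.28, 0.29, 0.33, 0.49, 0.16, 0.12} → fail.
Lon (methods 1·2): 0.48 vs {0.28, 0.29, 0.45, 0.35, 0.28, 0.31} → pass.
Opt (methods 1·2): 0.35 vs {0.33, 0.49, 0.45, 0.35, 0.27, 0.28} → fail.
Pro (methods 1·2): 0.55 vs {0.16, 0.12, 0.28, 0.31, 0.27, 0.28} → pass.
2 of 4 fail.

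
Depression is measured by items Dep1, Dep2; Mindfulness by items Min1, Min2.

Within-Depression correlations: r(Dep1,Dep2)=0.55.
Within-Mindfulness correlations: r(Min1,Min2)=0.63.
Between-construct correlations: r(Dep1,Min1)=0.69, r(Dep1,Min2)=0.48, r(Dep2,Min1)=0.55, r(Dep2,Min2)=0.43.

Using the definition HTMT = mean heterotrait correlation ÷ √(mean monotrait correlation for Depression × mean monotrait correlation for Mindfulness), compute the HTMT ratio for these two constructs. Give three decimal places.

0.913

Between-construct mean = 2.15/4 = 0.5375.
Mean within-Dep = 0.55/1 = 0.5500; mean within-Min = 0.63/1 = 0.6300.
Geometric mean = √(0.5500 × 0.6300) = 0.5886.
HTMT = 0.5375 / 0.5886 = 0.913.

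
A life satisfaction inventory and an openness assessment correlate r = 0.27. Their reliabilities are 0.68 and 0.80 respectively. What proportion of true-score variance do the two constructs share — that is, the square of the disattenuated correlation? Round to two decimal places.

0.13

Disattenuated r = 0.27 / √(0.68 × 0.80) = 0.27 / 0.7376 = 0.3661.
Shared true-score variance = 0.3661² = 0.1340 ≈ 0.13.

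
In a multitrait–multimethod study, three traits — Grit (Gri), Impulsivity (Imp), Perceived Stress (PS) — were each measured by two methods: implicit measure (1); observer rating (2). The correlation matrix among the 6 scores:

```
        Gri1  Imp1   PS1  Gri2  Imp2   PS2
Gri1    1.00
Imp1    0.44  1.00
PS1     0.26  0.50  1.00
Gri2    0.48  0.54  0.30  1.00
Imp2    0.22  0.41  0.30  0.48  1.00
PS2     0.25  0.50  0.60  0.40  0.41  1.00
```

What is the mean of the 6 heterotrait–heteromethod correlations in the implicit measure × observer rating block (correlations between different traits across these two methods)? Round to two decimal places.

0.35

HTHM values (method 1 × method 2): 0.22, 0.25, 0.54, 0.50, 0.30, 0.30; mean = 2.11/6 = 0.35.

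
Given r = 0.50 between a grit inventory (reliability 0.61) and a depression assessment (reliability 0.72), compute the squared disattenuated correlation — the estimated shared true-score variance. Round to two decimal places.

Disattenuated r = 0.50 / √(0.61 × 0.72) = 0.50 / 0.6627 = 0.7545.
Shared true-score variance = 0.7545² = 0.5693 ≈ 0.57.

0.57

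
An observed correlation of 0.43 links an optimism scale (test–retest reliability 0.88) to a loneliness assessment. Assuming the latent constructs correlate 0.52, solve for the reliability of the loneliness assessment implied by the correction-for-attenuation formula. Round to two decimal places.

r_true = r_obs / √(r_xx · r_yy) ⇒ 0.52 = 0.43 / √(0.88 · r_yy).
√(0.88 · r_yy) = 0.43 / 0.52 = 0.8269; 0.88 · r_yy = 0.6838; r_yy = 0.6838 / 0.88 ≈ 0.78.

0.78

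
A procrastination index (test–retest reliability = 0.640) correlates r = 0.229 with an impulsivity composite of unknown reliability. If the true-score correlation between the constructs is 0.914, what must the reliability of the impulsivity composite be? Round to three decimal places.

0.098

r_true = r_obs / √(r_xx · r_yy) ⇒ 0.914 = 0.229 / √(0.640 · r_yy).
√(0.640 · r_yy) = 0.229 / 0.914 = 0.2505; 0.640 · r_yy = 0.0628; r_yy = 0.0628 / 0.640 ≈ 0.098.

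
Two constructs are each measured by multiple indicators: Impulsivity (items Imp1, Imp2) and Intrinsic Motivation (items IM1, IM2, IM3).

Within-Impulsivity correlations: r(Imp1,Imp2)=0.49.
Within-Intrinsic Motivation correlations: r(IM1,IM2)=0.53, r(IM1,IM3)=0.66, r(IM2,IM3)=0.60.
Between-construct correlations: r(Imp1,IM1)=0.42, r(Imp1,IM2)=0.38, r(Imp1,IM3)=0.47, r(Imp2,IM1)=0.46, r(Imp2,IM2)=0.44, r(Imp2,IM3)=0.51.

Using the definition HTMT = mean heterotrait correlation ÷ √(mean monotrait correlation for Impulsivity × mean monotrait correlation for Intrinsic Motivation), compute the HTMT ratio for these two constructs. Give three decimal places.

0.826

Mean heterotrait r = 2.68/6 = 0.4467.
Mean within-Imp = 0.49/1 = 0.4900; mean within-IM = 1.79/3 = 0.5967.
Geometric mean = √(0.4900 × 0.5967) = 0.5407.
HTMT = 0.4467 / 0.5407 = 0.826.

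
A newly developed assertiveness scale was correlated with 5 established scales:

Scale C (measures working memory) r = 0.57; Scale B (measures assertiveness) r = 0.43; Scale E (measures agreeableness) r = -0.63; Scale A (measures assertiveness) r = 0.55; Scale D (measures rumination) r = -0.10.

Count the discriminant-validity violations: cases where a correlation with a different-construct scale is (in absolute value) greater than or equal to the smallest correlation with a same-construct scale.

Convergent (same construct = assertiveness): Scale B, Scale A.
Smallest convergent = 0.43. Discriminant |r|: 0.57, 0.63, 0.10; count ≥ 0.43 → 2.

2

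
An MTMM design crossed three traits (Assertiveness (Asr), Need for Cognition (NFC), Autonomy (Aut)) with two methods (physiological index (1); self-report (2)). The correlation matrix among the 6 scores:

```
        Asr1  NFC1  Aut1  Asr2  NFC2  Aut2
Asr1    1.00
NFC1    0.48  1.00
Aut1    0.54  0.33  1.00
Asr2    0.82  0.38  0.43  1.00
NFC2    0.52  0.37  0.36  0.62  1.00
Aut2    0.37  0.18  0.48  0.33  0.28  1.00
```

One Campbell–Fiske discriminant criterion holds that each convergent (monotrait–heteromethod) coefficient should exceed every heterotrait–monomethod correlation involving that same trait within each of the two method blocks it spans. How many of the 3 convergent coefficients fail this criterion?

Convergent coefficients and their comparison sets:
Asr (methods 1·2): 0.82 vs {0.48, 0.62, 0.54, 0.33} → pass.
NFC (methods 1·2): 0.37 vs {0.48, 0.62, 0.33, 0.28} → fail.
Aut (methods 1·2): 0.48 vs {0.54, 0.33, 0.33, 0.28} → fail.
2 of 3 fail.

2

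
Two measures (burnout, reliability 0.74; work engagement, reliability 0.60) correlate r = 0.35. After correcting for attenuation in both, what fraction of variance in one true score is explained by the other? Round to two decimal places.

0.28

Disattenuated r = 0.35 / √(0.74 × 0.60) = 0.35 / 0.6663 = 0.5253.
Shared true-score variance = 0.5253² = 0.2759 ≈ 0.28.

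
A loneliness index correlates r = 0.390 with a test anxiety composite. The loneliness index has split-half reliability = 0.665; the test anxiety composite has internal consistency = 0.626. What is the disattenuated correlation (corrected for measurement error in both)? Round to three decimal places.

r_true = r_obs / √(r_xx · r_yy) = 0.390 / √(0.665 × 0.626) = 0.390 / √0.416290 = 0.390 / 0.6452 ≈ 0.604.

0.604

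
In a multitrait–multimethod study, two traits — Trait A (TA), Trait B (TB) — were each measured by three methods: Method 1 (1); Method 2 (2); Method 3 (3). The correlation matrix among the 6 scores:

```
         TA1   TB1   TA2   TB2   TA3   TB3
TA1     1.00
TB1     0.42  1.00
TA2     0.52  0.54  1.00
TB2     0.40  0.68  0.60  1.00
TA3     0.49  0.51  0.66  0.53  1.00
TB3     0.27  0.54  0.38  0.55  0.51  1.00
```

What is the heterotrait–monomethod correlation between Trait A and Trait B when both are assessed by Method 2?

0.60

Different traits, same method: r(TA2, TB2) = 0.60.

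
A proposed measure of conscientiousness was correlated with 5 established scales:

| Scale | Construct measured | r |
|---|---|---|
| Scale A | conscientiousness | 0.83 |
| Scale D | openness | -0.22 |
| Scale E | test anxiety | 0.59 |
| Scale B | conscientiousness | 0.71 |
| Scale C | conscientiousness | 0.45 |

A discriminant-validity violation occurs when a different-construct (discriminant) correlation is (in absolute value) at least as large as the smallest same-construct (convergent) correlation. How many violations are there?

1

Convergent (same construct = conscientiousness): Scale A, Scale B, Scale C.
Smallest convergent = 0.45. Discriminant |r|: 0.22, 0.59; count ≥ 0.45 → 1.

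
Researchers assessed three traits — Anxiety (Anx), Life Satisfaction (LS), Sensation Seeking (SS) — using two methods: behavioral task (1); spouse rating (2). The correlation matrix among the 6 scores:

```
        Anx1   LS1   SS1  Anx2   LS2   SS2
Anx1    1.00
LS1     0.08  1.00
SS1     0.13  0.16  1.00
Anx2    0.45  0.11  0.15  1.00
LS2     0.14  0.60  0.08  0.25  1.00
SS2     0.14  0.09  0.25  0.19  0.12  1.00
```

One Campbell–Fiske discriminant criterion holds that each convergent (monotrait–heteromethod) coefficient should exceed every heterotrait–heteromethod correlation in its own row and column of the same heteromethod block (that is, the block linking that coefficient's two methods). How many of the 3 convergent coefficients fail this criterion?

Convergent coefficients and their comparison sets:
Anx (methods 1·2): 0.45 vs {0.14, 0.11, 0.14, 0.15} → pass.
LS (methods 1·2): 0.60 vs {0.11, 0.14, 0.09, 0.08} → pass.
SS (methods 1·2): 0.25 vs {0.15, 0.14, 0.08, 0.09} → pass.
0 of 3 fail.

0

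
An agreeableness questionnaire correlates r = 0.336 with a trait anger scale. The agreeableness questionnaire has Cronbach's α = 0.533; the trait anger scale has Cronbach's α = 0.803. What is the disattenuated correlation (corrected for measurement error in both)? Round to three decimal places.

r_true = r_obs / √(r_xx · r_yy) = 0.336 / √(0.533 × 0.803) = 0.336 / √0.427999 = 0.336 / 0.6542 ≈ 0.514.

0.514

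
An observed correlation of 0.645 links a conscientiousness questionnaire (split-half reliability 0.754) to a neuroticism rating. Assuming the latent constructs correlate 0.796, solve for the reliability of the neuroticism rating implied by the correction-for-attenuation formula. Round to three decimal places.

r_true = r_obs / √(r_xx · r_yy) ⇒ 0.796 = 0.645 / √(0.754 · r_yy).
√(0.754 · r_yy) = 0.645 / 0.796 = 0.8103; 0.754 · r_yy = 0.6566; r_yy = 0.6566 / 0.754 ≈ 0.871.

0.871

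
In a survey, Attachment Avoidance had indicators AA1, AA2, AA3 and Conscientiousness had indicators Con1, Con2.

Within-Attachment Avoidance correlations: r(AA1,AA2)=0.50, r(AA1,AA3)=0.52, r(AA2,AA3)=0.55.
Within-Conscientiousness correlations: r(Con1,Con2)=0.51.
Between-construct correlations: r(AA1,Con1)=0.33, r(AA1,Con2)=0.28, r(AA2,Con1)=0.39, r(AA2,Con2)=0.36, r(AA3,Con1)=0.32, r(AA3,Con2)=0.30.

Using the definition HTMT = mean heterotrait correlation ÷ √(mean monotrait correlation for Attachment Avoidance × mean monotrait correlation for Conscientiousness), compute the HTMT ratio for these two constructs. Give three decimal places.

0.639

Between-construct mean = 1.98/6 = 0.3300.
Mean within-AA = 1.57/3 = 0.5233; mean within-Con = 0.51/1 = 0.5100.
Geometric mean = √(0.5233 × 0.5100) = 0.5166.
HTMT = 0.3300 / 0.5166 = 0.639.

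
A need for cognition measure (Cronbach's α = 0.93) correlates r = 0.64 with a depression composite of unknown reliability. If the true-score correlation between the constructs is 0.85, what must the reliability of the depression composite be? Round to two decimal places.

r_true = r_obs / √(r_xx · r_yy) ⇒ 0.85 = 0.64 / √(0.93 · r_yy).
√(0.93 · r_yy) = 0.64 / 0.85 = 0.7529; 0.93 · r_yy = 0.5669; r_yy = 0.5669 / 0.93 ≈ 0.61.

0.61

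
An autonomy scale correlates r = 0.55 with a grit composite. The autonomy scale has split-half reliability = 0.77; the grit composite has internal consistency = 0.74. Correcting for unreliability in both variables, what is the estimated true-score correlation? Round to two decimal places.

r_true = r_obs / √(r_xx · r_yy) = 0.55 / √(0.77 × 0.74) = 0.55 / √0.5698 = 0.55 / 0.7549 ≈ 0.73.

0.73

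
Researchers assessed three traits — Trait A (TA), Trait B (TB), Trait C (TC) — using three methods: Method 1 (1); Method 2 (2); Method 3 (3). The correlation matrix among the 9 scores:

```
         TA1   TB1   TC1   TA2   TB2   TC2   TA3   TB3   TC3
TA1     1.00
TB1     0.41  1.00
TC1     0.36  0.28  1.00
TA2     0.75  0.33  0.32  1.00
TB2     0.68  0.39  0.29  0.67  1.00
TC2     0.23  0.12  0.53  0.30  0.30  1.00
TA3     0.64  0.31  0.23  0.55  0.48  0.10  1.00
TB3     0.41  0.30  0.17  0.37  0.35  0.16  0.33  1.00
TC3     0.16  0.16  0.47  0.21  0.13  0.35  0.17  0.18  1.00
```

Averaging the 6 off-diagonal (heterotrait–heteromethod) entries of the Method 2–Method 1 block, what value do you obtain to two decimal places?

0.33

HTHM values (method 2 × method 1): 0.33, 0.32, 0.68, 0.29, 0.23, 0.12; mean = 1.97/6 = 0.33.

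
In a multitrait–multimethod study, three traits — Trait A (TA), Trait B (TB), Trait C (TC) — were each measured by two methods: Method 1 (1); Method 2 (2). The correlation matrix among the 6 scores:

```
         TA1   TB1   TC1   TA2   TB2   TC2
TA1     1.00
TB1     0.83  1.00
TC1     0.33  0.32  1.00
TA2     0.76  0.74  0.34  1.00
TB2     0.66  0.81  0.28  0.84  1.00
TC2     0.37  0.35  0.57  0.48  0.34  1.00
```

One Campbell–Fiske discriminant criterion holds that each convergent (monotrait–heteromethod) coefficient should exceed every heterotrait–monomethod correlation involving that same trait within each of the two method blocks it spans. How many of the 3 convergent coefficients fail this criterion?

Each convergent coefficient versus the relevant comparison correlations:
TA (methods 1·2): 0.76 vs {0.83, 0.84, 0.33, 0.48} → fail.
TB (methods 1·2): 0.81 vs {0.83, 0.84, 0.32, 0.34} → fail.
TC (methods 1·2): 0.57 vs {0.33, 0.48, 0.32, 0.34} → pass.
2 of 3 fail.

2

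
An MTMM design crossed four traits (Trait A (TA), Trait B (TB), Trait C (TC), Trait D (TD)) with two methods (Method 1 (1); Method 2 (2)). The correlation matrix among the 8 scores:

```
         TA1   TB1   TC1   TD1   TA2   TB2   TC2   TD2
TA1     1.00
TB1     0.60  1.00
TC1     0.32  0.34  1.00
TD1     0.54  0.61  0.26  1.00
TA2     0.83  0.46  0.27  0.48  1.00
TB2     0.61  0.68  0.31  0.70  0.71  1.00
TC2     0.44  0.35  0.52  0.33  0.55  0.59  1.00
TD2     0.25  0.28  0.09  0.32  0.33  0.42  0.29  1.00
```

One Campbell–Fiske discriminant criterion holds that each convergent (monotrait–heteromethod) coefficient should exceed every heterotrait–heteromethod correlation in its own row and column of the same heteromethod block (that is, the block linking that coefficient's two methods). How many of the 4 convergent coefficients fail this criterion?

Checking each validity diagonal entry against its comparison values:
TA (methods 1·2): 0.83 vs {0.61, 0.46, 0.44, 0.27, 0.25, 0.48} → pass.
TB (methods 1·2): 0.68 vs {0.46, 0.61, 0.35, 0.31, 0.28, 0.70} → fail.
TC (methods 1·2): 0.52 vs {0.27, 0.44, 0.31, 0.35, 0.09, 0.33} → pass.
TD (methods 1·2): 0.32 vs {0.48, 0.25, 0.70, 0.28, 0.33, 0.09} → fail.
2 of 4 fail.

2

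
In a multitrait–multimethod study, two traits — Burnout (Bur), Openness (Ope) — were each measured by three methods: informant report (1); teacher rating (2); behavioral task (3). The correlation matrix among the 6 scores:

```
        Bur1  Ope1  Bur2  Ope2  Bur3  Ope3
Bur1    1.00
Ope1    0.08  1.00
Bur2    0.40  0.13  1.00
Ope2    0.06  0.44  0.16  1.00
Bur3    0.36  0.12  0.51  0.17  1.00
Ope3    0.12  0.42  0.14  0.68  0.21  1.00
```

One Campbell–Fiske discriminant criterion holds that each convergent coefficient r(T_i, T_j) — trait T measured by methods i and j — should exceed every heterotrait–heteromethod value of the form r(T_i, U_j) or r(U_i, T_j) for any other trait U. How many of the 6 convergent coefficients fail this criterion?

0

Each convergent coefficient versus the relevant comparison correlations:
Bur (methods 1·2): 0.40 vs {0.06, 0.13} → pass.
Bur (methods 1·3): 0.36 vs {0.12, 0.12} → pass.
Bur (methods 2·3): 0.51 vs {0.14, 0.17} → pass.
Ope (methods 1·2): 0.44 vs {0.13, 0.06} → pass.
Ope (methods 1·3): 0.42 vs {0.12, 0.12} → pass.
Ope (methods 2·3): 0.68 vs {0.17, 0.14} → pass.
0 of 6 fail.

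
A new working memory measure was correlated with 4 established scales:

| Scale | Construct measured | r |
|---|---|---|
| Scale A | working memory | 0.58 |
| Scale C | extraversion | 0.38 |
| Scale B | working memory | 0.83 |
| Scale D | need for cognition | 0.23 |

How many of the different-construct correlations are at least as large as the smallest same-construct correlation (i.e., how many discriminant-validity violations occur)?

Convergent (same construct = working memory): Scale A, Scale B.
Smallest convergent = 0.58. Discriminant values: 0.38, 0.23; count ≥ 0.58 → 0.

0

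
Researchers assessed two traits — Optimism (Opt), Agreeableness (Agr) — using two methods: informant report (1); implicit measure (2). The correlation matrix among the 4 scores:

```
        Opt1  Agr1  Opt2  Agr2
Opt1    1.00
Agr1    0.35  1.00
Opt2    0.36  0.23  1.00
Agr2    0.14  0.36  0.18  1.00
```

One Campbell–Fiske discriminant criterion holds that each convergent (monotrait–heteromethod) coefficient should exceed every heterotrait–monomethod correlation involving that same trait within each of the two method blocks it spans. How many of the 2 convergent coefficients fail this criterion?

0

Convergent coefficients and their comparison sets:
Opt (methods 1·2): 0.36 vs {0.35, 0.18} → pass.
Agr (methods 1·2): 0.36 vs {0.35, 0.18} → pass.
0 of 2 fail.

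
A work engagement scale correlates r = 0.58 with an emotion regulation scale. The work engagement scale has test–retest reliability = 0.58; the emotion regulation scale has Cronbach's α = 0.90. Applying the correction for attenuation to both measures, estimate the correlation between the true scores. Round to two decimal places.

0.80

r_true = r_obs / √(r_xx · r_yy) = 0.58 / √(0.58 × 0.90) = 0.58 / √0.5220 = 0.58 / 0.7225 ≈ 0.80.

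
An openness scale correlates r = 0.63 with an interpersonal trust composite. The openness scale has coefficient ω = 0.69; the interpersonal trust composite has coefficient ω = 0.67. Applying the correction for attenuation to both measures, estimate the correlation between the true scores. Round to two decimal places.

r_true = r_obs / √(r_xx · r_yy) = 0.63 / √(0.69 × 0.67) = 0.63 / √0.4623 = 0.63 / 0.6799 ≈ 0.93.

0.93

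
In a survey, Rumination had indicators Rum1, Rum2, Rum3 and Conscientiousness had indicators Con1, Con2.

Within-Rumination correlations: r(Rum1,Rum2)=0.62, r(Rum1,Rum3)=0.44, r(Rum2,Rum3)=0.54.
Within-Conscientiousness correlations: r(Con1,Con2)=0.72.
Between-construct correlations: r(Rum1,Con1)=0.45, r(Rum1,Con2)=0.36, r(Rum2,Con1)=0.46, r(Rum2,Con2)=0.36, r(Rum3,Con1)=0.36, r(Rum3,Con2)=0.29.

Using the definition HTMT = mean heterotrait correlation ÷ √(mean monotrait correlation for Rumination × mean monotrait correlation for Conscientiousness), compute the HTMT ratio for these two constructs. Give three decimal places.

0.613

Between-construct mean = 2.28/6 = 0.3800.
Mean within-Rum = 1.60/3 = 0.5333; mean within-Con = 0.72/1 = 0.7200.
Geometric mean = √(0.5333 × 0.7200) = 0.6197.
HTMT = 0.3800 / 0.6197 = 0.613.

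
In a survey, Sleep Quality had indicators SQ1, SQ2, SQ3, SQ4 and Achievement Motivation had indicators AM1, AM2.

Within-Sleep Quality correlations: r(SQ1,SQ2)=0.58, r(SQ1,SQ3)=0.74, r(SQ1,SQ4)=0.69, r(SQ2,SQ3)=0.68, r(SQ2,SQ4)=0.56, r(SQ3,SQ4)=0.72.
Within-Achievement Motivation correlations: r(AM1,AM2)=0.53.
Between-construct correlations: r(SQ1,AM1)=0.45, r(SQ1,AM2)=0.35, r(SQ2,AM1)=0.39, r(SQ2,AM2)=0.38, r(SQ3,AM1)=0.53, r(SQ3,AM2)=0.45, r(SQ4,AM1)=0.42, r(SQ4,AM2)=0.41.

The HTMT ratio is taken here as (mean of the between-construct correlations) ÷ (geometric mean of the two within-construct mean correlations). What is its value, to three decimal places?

Mean heterotrait r = 3.38/8 = 0.4225.
Mean within-SQ = 3.97/6 = 0.6617; mean within-AM = 0.53/1 = 0.5300.
Geometric mean = √(0.6617 × 0.5300) = 0.5922.
HTMT = 0.4225 / 0.5922 = 0.713.

0.713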